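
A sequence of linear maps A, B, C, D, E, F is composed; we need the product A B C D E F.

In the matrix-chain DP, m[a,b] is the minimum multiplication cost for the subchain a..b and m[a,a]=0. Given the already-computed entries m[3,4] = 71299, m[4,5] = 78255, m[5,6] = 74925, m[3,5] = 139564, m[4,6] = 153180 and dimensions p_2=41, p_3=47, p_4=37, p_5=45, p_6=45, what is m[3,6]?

m[3,6] = min over k∈[3,5] of m[3,k]+m[k+1,6]+p_{2}·p_k·p_{6}.
k=3: 0 + 153180 + 41·47·45 = 239895; k=4: 71299 + 74925 + 41·37·45 = 214489; k=5: 139564 + 0 + 41·45·45 = 222589.
Minimum: 214489 at k=4.

214489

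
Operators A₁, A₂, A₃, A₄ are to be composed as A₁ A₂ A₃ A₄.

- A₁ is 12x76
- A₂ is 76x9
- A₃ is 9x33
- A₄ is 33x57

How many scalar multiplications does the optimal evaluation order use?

31293

Adjacent pairs: A₁A₂ = 12·76·9 = 8208; A₂A₃ = 76·9·33 = 22572; A₃A₄ = 9·33·57 = 16929.
Length 3: A₁..A₃: k=1: 0+22572+12·76·33=52668; k=2: 8208+0+12·9·33=11772 → min 11772 | A₂..A₄: k=2: 0+16929+76·9·57=55917; k=3: 22572+0+76·33·57=165528 → min 55917.
Length 4: A₁..A₄: k=1: 0+55917+12·76·57=107901; k=2: 8208+16929+12·9·57=31293; k=3: 11772+0+12·33·57=34344 → min 31293.
Optimal order: ((A₁ A₂) (A₃ A₄)) with cost 31293.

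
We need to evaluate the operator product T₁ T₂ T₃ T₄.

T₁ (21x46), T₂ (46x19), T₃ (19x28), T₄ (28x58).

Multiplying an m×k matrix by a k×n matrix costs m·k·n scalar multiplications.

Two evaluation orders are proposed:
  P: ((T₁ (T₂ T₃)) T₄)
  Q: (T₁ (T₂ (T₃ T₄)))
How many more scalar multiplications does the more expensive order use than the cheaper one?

Order P = ((T₁ (T₂ T₃)) T₄): (T₂ T₃): 46×19 by 19×28 → 46×28, cost 46·19·28 = 24472; (T₁ (T₂ T₃)): 21×46 by 46×28 → 21×28, cost 21·46·28 = 27048; cumulative 51520; ((T₁ (T₂ T₃)) T₄): 21×28 by 28×58 → 21×58, cost 21·28·58 = 34104; cumulative 85624. Total 85624.
Order Q = (T₁ (T₂ (T₃ T₄))): (T₃ T₄): 19×28 by 28×58 → 19×58, cost 19·28·58 = 30856; (T₂ (T₃ T₄)): 46×19 by 19×58 → 46×58, cost 46·19·58 = 50692; cumulative 81548; (T₁ (T₂ (T₃ T₄))): 21×46 by 46×58 → 21×58, cost 21·46·58 = 56028; cumulative 137576. Total 137576.
Difference: |85624 − 137576| = 51952.

51952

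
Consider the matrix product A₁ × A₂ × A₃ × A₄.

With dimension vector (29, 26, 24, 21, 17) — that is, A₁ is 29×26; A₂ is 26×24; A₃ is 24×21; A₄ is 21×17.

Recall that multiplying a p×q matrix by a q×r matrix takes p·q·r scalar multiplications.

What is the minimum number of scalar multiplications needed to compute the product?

Adjacent pairs: A₁A₂ = 29·26·24 = 18096; A₂A₃ = 26·24·21 = 13104; A₃A₄ = 24·21·17 = 8568.
Length 3: A₁..A₃: k=1: 0+13104+29·26·21=28938; k=2: 18096+0+29·24·21=32712 → min 28938 | A₂..A₄: k=2: 0+8568+26·24·17=19176; k=3: 13104+0+26·21·17=22386 → min 19176.
Length 4: A₁..A₄: k=1: 0+19176+29·26·17=31994; k=2: 18096+8568+29·24·17=38496; k=3: 28938+0+29·21·17=39291 → min 31994.
Optimal order: (A₁ × (A₂ × (A₃ × A₄))) with cost 31994.

31994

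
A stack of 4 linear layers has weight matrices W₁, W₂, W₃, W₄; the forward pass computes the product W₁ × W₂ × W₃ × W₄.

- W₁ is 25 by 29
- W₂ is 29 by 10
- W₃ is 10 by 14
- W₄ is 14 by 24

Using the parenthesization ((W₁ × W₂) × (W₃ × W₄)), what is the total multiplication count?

16610

(W₁ × W₂): 25×29 by 29×10 → 25×10, cost 25·29·10 = 7250
(W₃ × W₄): 10×14 by 14×24 → 10×24, cost 10·14·24 = 3360
((W₁ × W₂) × (W₃ × W₄)): 25×10 by 10×24 → 25×24, cost 25·10·24 = 6000; cumulative 16610
Total: 16610 scalar multiplications.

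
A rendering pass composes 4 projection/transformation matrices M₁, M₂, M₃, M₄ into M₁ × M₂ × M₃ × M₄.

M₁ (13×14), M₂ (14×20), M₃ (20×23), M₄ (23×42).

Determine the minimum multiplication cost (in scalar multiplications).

22178

Adjacent pairs: M₁M₂ = 13·14·20 = 3640; M₂M₃ = 14·20·23 = 6440; M₃M₄ = 20·23·42 = 19320.
Length 3: M₁..M₃: k=1: 0+6440+13·14·23=10626; k=2: 3640+0+13·20·23=9620 → min 9620 | M₂..M₄: k=2: 0+19320+14·20·42=31080; k=3: 6440+0+14·23·42=19964 → min 19964.
Length 4: M₁..M₄: k=1: 0+19964+13·14·42=27608; k=2: 3640+19320+13·20·42=33880; k=3: 9620+0+13·23·42=22178 → min 22178.
Optimal order: (((M₁ × M₂) × M₃) × M₄) with cost 22178.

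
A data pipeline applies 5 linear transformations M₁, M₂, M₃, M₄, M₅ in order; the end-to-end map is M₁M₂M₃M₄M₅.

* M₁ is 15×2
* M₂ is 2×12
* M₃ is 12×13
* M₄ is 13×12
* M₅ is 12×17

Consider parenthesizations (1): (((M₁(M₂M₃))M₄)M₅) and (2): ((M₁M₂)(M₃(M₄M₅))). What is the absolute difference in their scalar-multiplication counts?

2622

Order (1) = (((M₁(M₂M₃))M₄)M₅): (M₂M₃): 2×12 by 12×13 → 2×13, cost 2·12·13 = 312; (M₁(M₂M₃)): 15×2 by 2×13 → 15×13, cost 15·2·13 = 390; cumulative 702; ((M₁(M₂M₃))M₄): 15×13 by 13×12 → 15×12, cost 15·13·12 = 2340; cumulative 3042; (((M₁(M₂M₃))M₄)M₅): 15×12 by 12×17 → 15×17, cost 15·12·17 = 3060; cumulative 6102. Total 6102.
Order (2) = ((M₁M₂)(M₃(M₄M₅))): (M₁M₂): 15×2 by 2×12 → 15×12, cost 15·2·12 = 360; (M₄M₅): 13×12 by 12×17 → 13×17, cost 13·12·17 = 2652; (M₃(M₄M₅)): 12×13 by 13×17 → 12×17, cost 12·13·17 = 2652; cumulative 5304; ((M₁M₂)(M₃(M₄M₅))): 15×12 by 12×17 → 15×17, cost 15·12·17 = 3060; cumulative 8724. Total 8724.
Difference: |6102 − 8724| = 2622.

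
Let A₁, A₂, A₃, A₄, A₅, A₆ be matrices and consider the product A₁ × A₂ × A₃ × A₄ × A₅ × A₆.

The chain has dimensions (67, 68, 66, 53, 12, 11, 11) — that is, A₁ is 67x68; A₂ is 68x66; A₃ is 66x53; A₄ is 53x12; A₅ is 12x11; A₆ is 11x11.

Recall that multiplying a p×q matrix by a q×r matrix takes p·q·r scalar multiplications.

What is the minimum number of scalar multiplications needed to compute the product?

Adjacent pairs: A₁A₂ = 67·68·66 = 300696; A₂A₃ = 68·66·53 = 237864; A₃A₄ = 66·53·12 = 41976; A₄A₅ = 53·12·11 = 6996; A₅A₆ = 12·11·11 = 1452.
Length 3: A₁..A₃: k=1: 0+237864+67·68·53=479332; k=2: 300696+0+67·66·53=535062 → min 479332 | A₂..A₄: k=2: 0+41976+68·66·12=95832; k=3: 237864+0+68·53·12=281112 → min 95832 | A₃..A₅: k=3: 0+6996+66·53·11=45474; k=4: 41976+0+66·12·11=50688 → min 45474 | A₄..A₆: k=4: 0+1452+53·12·11=8448; k=5: 6996+0+53·11·11=13409 → min 8448.
Length 4: A₁..A₄: k=1: 0+95832+67·68·12=150504; k=2: 300696+41976+67·66·12=395736; k=3: 479332+0+67·53·12=521944 → min 150504 | A₂..A₅: k=2: 0+45474+68·66·11=94842; k=3: 237864+6996+68·53·11=284504; k=4: 95832+0+68·12·11=104808 → min 94842 | A₃..A₆: k=3: 0+8448+66·53·11=46926; k=4: 41976+1452+66·12·11=52140; k=5: 45474+0+66·11·11=53460 → min 46926.
Length 5: A₁..A₅: k=1: 0+94842+67·68·11=144958; k=2: 300696+45474+67·66·11=394812; k=3: 479332+6996+67·53·11=525389; k=4: 150504+0+67·12·11=159348 → min 144958 | A₂..A₆: k=2: 0+46926+68·66·11=96294; k=3: 237864+8448+68·53·11=285956; k=4: 95832+1452+68·12·11=106260; k=5: 94842+0+68·11·11=103070 → min 96294.
Length 6: A₁..A₆: k=1: 0+96294+67·68·11=146410; k=2: 300696+46926+67·66·11=396264; k=3: 479332+8448+67·53·11=526841; k=4: 150504+1452+67·12·11=160800; k=5: 144958+0+67·11·11=153065 → min 146410.
Optimal order: (A₁ × (A₂ × (A₃ × (A₄ × (A₅ × A₆))))) with cost 146410.

146410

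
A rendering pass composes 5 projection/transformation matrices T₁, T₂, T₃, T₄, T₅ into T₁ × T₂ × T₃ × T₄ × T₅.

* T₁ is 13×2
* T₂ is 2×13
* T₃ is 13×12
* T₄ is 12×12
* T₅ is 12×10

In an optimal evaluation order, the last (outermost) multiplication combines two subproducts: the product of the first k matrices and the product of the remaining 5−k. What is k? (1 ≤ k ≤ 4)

Adjacent pairs: T₁T₂ = 13·2·13 = 338; T₂T₃ = 2·13·12 = 312; T₃T₄ = 13·12·12 = 1872; T₄T₅ = 12·12·10 = 1440.
Length 3: T₁..T₃: k=1: 0+312+13·2·12=624; k=2: 338+0+13·13·12=2366 → min 624 | T₂..T₄: k=2: 0+1872+2·13·12=2184; k=3: 312+0+2·12·12=600 → min 600 | T₃..T₅: k=3: 0+1440+13·12·10=3000; k=4: 1872+0+13·12·10=3432 → min 3000.
Length 4: T₁..T₄: k=1: 0+600+13·2·12=912; k=2: 338+1872+13·13·12=4238; k=3: 624+0+13·12·12=2496 → min 912 | T₂..T₅: k=2: 0+3000+2·13·10=3260; k=3: 312+1440+2·12·10=1992; k=4: 600+0+2·12·10=840 → min 840.
Top-level splits: k=1: (T₁..T₁)·(T₂..T₅) → 0+840+13·2·10 = 1100; k=2: (T₁..T₂)·(T₃..T₅) → 338+3000+13·13·10 = 5028; k=3: (T₁..T₃)·(T₄..T₅) → 624+1440+13·12·10 = 3624; k=4: (T₁..T₄)·(T₅..T₅) → 912+0+13·12·10 = 2472.
Best split is after T₁, i.e. k = 1.

1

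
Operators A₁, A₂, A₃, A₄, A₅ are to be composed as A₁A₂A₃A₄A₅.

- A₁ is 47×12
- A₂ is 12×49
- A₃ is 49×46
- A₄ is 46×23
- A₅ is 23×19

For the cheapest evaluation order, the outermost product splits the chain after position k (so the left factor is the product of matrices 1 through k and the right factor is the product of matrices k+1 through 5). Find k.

1

Adjacent pairs: A₁A₂ = 47·12·49 = 27636; A₂A₃ = 12·49·46 = 27048; A₃A₄ = 49·46·23 = 51842; A₄A₅ = 46·23·19 = 20102.
Length 3: A₁..A₃: k=1: 0+27048+47·12·46=52992; k=2: 27636+0+47·49·46=133574 → min 52992 | A₂..A₄: k=2: 0+51842+12·49·23=65366; k=3: 27048+0+12·46·23=39744 → min 39744 | A₃..A₅: k=3: 0+20102+49·46·19=62928; k=4: 51842+0+49·23·19=73255 → min 62928.
Length 4: A₁..A₄: k=1: 0+39744+47·12·23=52716; k=2: 27636+51842+47·49·23=132447; k=3: 52992+0+47·46·23=102718 → min 52716 | A₂..A₅: k=2: 0+62928+12·49·19=74100; k=3: 27048+20102+12·46·19=57638; k=4: 39744+0+12·23·19=44988 → min 44988.
Top-level splits: k=1: (A₁..A₁)·(A₂..A₅) → 0+44988+47·12·19 = 55704; k=2: (A₁..A₂)·(A₃..A₅) → 27636+62928+47·49·19 = 134321; k=3: (A₁..A₃)·(A₄..A₅) → 52992+20102+47·46·19 = 114172; k=4: (A₁..A₄)·(A₅..A₅) → 52716+0+47·23·19 = 73255.
Best split is after A₁, i.e. k = 1.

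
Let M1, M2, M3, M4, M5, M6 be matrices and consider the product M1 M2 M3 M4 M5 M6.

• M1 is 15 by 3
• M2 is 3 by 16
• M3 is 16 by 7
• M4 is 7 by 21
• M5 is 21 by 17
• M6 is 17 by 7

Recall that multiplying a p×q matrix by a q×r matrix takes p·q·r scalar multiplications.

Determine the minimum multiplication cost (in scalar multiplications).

Adjacent pairs: M1M2 = 15·3·16 = 720; M2M3 = 3·16·7 = 336; M3M4 = 16·7·21 = 2352; M4M5 = 7·21·17 = 2499; M5M6 = 21·17·7 = 2499.
Length 3: M1..M3: k=1: 0+336+15·3·7=651; k=2: 720+0+15·16·7=2400 → min 651 | M2..M4: k=2: 0+2352+3·16·21=3360; k=3: 336+0+3·7·21=777 → min 777 | M3..M5: k=3: 0+2499+16·7·17=4403; k=4: 2352+0+16·21·17=8064 → min 4403 | M4..M6: k=4: 0+2499+7·21·7=3528; k=5: 2499+0+7·17·7=3332 → min 3332.
Length 4: M1..M4: k=1: 0+777+15·3·21=1722; k=2: 720+2352+15·16·21=8112; k=3: 651+0+15·7·21=2856 → min 1722 | M2..M5: k=2: 0+4403+3·16·17=5219; k=3: 336+2499+3·7·17=3192; k=4: 777+0+3·21·17=1848 → min 1848 | M3..M6: k=3: 0+3332+16·7·7=4116; k=4: 2352+2499+16·21·7=7203; k=5: 4403+0+16·17·7=6307 → min 4116.
Length 5: M1..M5: k=1: 0+1848+15·3·17=2613; k=2: 720+4403+15·16·17=9203; k=3: 651+2499+15·7·17=4935; k=4: 1722+0+15·21·17=7077 → min 2613 | M2..M6: k=2: 0+4116+3·16·7=4452; k=3: 336+3332+3·7·7=3815; k=4: 777+2499+3·21·7=3717; k=5: 1848+0+3·17·7=2205 → min 2205.
Length 6: M1..M6: k=1: 0+2205+15·3·7=2520; k=2: 720+4116+15·16·7=6516; k=3: 651+3332+15·7·7=4718; k=4: 1722+2499+15·21·7=6426; k=5: 2613+0+15·17·7=4398 → min 2520.
Optimal order: (M1 ((((M2 M3) M4) M5) M6)) with cost 2520.

2520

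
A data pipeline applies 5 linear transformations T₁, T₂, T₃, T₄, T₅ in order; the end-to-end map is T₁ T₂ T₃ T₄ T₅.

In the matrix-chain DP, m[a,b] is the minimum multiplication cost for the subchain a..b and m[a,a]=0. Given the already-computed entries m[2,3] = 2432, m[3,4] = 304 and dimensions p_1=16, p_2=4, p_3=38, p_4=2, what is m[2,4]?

m[2,4] = min over k∈[2,3] of m[2,k]+m[k+1,4]+p_{1}·p_k·p_{4}.
k=2: 0 + 304 + 16·4·2 = 432; k=3: 2432 + 0 + 16·38·2 = 3648.
Minimum: 432 at k=2.

432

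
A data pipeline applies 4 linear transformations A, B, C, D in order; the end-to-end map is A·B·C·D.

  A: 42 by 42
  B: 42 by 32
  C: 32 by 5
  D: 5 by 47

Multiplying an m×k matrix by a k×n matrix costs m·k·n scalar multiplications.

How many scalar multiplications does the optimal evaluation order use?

25410

Adjacent pairs: AB = 42·42·32 = 56448; BC = 42·32·5 = 6720; CD = 32·5·47 = 7520.
Length 3: A..C: k=1: 0+6720+42·42·5=15540; k=2: 56448+0+42·32·5=63168 → min 15540 | B..D: k=2: 0+7520+42·32·47=70688; k=3: 6720+0+42·5·47=16590 → min 16590.
Length 4: A..D: k=1: 0+16590+42·42·47=99498; k=2: 56448+7520+42·32·47=127136; k=3: 15540+0+42·5·47=25410 → min 25410.
Optimal order: ((A·(B·C))·D) with cost 25410.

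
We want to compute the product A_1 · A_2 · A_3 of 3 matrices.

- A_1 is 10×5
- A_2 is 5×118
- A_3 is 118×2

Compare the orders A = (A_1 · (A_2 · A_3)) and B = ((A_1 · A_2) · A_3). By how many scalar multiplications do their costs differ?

6980

Order A = (A_1 · (A_2 · A_3)): (A_2 · A_3): 5×118 by 118×2 → 5×2, cost 5·118·2 = 1180; (A_1 · (A_2 · A_3)): 10×5 by 5×2 → 10×2, cost 10·5·2 = 100; cumulative 1280. Total 1280.
Order B = ((A_1 · A_2) · A_3): (A_1 · A_2): 10×5 by 5×118 → 10×118, cost 10·5·118 = 5900; ((A_1 · A_2) · A_3): 10×118 by 118×2 → 10×2, cost 10·118·2 = 2360; cumulative 8260. Total 8260.
Difference: |1280 − 8260| = 6980.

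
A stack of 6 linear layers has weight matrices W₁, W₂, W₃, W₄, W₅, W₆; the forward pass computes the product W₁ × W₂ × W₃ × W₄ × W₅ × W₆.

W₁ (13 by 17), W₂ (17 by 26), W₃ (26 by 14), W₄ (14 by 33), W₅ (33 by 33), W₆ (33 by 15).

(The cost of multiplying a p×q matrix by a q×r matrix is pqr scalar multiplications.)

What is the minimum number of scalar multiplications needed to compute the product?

34188

Adjacent pairs: W₁W₂ = 13·17·26 = 5746; W₂W₃ = 17·26·14 = 6188; W₃W₄ = 26·14·33 = 12012; W₄W₅ = 14·33·33 = 15246; W₅W₆ = 33·33·15 = 16335.
Length 3: W₁..W₃: k=1: 0+6188+13·17·14=9282; k=2: 5746+0+13·26·14=10478 → min 9282 | W₂..W₄: k=2: 0+12012+17·26·33=26598; k=3: 6188+0+17·14·33=14042 → min 14042 | W₃..W₅: k=3: 0+15246+26·14·33=27258; k=4: 12012+0+26·33·33=40326 → min 27258 | W₄..W₆: k=4: 0+16335+14·33·15=23265; k=5: 15246+0+14·33·15=22176 → min 22176.
Length 4: W₁..W₄: k=1: 0+14042+13·17·33=21335; k=2: 5746+12012+13·26·33=28912; k=3: 9282+0+13·14·33=15288 → min 15288 | W₂..W₅: k=2: 0+27258+17·26·33=41844; k=3: 6188+15246+17·14·33=29288; k=4: 14042+0+17·33·33=32555 → min 29288 | W₃..W₆: k=3: 0+22176+26·14·15=27636; k=4: 12012+16335+26·33·15=41217; k=5: 27258+0+26·33·15=40128 → min 27636.
Length 5: W₁..W₅: k=1: 0+29288+13·17·33=36581; k=2: 5746+27258+13·26·33=44158; k=3: 9282+15246+13·14·33=30534; k=4: 15288+0+13·33·33=29445 → min 29445 | W₂..W₆: k=2: 0+27636+17·26·15=34266; k=3: 6188+22176+17·14·15=31934; k=4: 14042+16335+17·33·15=38792; k=5: 29288+0+17·33·15=37703 → min 31934.
Length 6: W₁..W₆: k=1: 0+31934+13·17·15=35249; k=2: 5746+27636+13·26·15=38452; k=3: 9282+22176+13·14·15=34188; k=4: 15288+16335+13·33·15=38058; k=5: 29445+0+13·33·15=35880 → min 34188.
Optimal order: ((W₁ × (W₂ × W₃)) × ((W₄ × W₅) × W₆)) with cost 34188.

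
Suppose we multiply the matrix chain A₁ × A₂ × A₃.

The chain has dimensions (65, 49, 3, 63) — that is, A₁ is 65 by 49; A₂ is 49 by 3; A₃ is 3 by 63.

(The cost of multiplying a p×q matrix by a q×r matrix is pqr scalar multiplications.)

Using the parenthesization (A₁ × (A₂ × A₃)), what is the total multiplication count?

(A₂ × A₃): 49×3 by 3×63 → 49×63, cost 49·3·63 = 9261
(A₁ × (A₂ × A₃)): 65×49 by 49×63 → 65×63, cost 65·49·63 = 200655; cumulative 209916
Total: 209916 scalar multiplications.

209916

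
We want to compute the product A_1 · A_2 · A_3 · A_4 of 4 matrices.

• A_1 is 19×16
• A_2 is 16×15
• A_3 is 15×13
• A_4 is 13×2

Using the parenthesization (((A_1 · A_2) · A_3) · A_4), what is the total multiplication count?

(A_1 · A_2): 19×16 by 16×15 → 19×15, cost 19·16·15 = 4560
((A_1 · A_2) · A_3): 19×15 by 15×13 → 19×13, cost 19·15·13 = 3705; cumulative 8265
(((A_1 · A_2) · A_3) · A_4): 19×13 by 13×2 → 19×2, cost 19·13·2 = 494; cumulative 8759
Total: 8759 scalar multiplications.

8759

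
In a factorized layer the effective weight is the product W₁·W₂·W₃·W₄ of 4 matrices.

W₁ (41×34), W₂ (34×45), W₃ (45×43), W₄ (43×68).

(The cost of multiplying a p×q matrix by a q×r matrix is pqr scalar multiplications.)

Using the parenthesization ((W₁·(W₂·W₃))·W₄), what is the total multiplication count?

245616

(W₂·W₃): 34×45 by 45×43 → 34×43, cost 34·45·43 = 65790
(W₁·(W₂·W₃)): 41×34 by 34×43 → 41×43, cost 41·34·43 = 59942; cumulative 125732
((W₁·(W₂·W₃))·W₄): 41×43 by 43×68 → 41×68, cost 41·43·68 = 119884; cumulative 245616
Total: 245616 scalar multiplications.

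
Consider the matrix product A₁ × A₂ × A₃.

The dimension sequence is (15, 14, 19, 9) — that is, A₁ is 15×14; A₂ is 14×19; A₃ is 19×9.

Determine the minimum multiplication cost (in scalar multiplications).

4284

Order (A₁ × (A₂ × A₃)): (A₂ × A₃): 14×19 by 19×9 → 14×9, cost 14·19·9 = 2394; (A₁ × (A₂ × A₃)): 15×14 by 14×9 → 15×9, cost 15·14·9 = 1890; cumulative 4284. Total 4284.
Order ((A₁ × A₂) × A₃): (A₁ × A₂): 15×14 by 14×19 → 15×19, cost 15·14·19 = 3990; ((A₁ × A₂) × A₃): 15×19 by 19×9 → 15×9, cost 15·19·9 = 2565; cumulative 6555. Total 6555.
Minimum: 4284.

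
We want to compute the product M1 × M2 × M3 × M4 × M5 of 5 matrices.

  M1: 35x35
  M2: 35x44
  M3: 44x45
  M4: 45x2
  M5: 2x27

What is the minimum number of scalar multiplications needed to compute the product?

Adjacent pairs: M1M2 = 35·35·44 = 53900; M2M3 = 35·44·45 = 69300; M3M4 = 44·45·2 = 3960; M4M5 = 45·2·27 = 2430.
Length 3: M1..M3: k=1: 0+69300+35·35·45=124425; k=2: 53900+0+35·44·45=123200 → min 123200 | M2..M4: k=2: 0+3960+35·44·2=7040; k=3: 69300+0+35·45·2=72450 → min 7040 | M3..M5: k=3: 0+2430+44·45·27=55890; k=4: 3960+0+44·2·27=6336 → min 6336.
Length 4: M1..M4: k=1: 0+7040+35·35·2=9490; k=2: 53900+3960+35·44·2=60940; k=3: 123200+0+35·45·2=126350 → min 9490 | M2..M5: k=2: 0+6336+35·44·27=47916; k=3: 69300+2430+35·45·27=114255; k=4: 7040+0+35·2·27=8930 → min 8930.
Length 5: M1..M5: k=1: 0+8930+35·35·27=42005; k=2: 53900+6336+35·44·27=101816; k=3: 123200+2430+35·45·27=168155; k=4: 9490+0+35·2·27=11380 → min 11380.
Optimal order: ((M1 × (M2 × (M3 × M4))) × M5) with cost 11380.

11380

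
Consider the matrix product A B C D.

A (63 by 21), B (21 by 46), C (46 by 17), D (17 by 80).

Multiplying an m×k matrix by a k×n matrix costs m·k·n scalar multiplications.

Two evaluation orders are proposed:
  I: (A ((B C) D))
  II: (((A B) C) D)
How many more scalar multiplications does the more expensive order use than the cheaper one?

Order I = (A ((B C) D)): (B C): 21×46 by 46×17 → 21×17, cost 21·46·17 = 16422; ((B C) D): 21×17 by 17×80 → 21×80, cost 21·17·80 = 28560; cumulative 44982; (A ((B C) D)): 63×21 by 21×80 → 63×80, cost 63·21·80 = 105840; cumulative 150822. Total 150822.
Order II = (((A B) C) D): (A B): 63×21 by 21×46 → 63×46, cost 63·21·46 = 60858; ((A B) C): 63×46 by 46×17 → 63×17, cost 63·46·17 = 49266; cumulative 110124; (((A B) C) D): 63×17 by 17×80 → 63×80, cost 63·17·80 = 85680; cumulative 195804. Total 195804.
Difference: |150822 − 195804| = 44982.

44982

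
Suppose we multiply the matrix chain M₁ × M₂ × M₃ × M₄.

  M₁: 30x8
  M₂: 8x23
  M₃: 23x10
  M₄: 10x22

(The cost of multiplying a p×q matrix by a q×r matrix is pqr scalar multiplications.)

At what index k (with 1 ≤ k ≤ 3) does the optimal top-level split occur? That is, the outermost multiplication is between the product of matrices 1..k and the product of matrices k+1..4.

Adjacent pairs: M₁M₂ = 30·8·23 = 5520; M₂M₃ = 8·23·10 = 1840; M₃M₄ = 23·10·22 = 5060.
Length 3: M₁..M₃: k=1: 0+1840+30·8·10=4240; k=2: 5520+0+30·23·10=12420 → min 4240 | M₂..M₄: k=2: 0+5060+8·23·22=9108; k=3: 1840+0+8·10·22=3600 → min 3600.
Top-level splits: k=1: (M₁..M₁)·(M₂..M₄) → 0+3600+30·8·22 = 8880; k=2: (M₁..M₂)·(M₃..M₄) → 5520+5060+30·23·22 = 25760; k=3: (M₁..M₃)·(M₄..M₄) → 4240+0+30·10·22 = 10840.
Best split is after M₁, i.e. k = 1.

1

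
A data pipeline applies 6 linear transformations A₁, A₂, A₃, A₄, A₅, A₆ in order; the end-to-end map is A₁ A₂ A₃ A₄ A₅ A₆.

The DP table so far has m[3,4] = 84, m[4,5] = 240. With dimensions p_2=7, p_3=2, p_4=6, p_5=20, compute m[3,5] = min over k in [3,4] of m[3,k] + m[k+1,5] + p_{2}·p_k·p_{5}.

520

m[3,5] = min over k∈[3,4] of m[3,k]+m[k+1,5]+p_{2}·p_k·p_{5}.
k=3: 0 + 240 + 7·2·20 = 520; k=4: 84 + 0 + 7·6·20 = 924.
Minimum: 520 at k=3.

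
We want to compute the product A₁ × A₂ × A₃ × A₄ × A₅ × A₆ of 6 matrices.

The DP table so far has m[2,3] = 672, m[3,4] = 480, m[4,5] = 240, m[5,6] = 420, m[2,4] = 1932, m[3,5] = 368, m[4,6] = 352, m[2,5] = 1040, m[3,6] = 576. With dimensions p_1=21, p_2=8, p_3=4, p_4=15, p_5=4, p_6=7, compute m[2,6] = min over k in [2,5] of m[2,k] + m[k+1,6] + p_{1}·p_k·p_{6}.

m[2,6] = min over k∈[2,5] of m[2,k]+m[k+1,6]+p_{1}·p_k·p_{6}.
k=2: 0 + 576 + 21·8·7 = 1752; k=3: 672 + 352 + 21·4·7 = 1612; k=4: 1932 + 420 + 21·15·7 = 4557; k=5: 1040 + 0 + 21·4·7 = 1628.
Minimum: 1612 at k=3.

1612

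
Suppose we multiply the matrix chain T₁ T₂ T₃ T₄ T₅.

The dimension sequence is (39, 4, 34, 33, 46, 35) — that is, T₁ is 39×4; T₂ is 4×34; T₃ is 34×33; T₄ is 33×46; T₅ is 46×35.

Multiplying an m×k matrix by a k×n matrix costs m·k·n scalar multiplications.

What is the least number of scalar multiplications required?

Adjacent pairs: T₁T₂ = 39·4·34 = 5304; T₂T₃ = 4·34·33 = 4488; T₃T₄ = 34·33·46 = 51612; T₄T₅ = 33·46·35 = 53130.
Length 3: T₁..T₃: k=1: 0+4488+39·4·33=9636; k=2: 5304+0+39·34·33=49062 → min 9636 | T₂..T₄: k=2: 0+51612+4·34·46=57868; k=3: 4488+0+4·33·46=10560 → min 10560 | T₃..T₅: k=3: 0+53130+34·33·35=92400; k=4: 51612+0+34·46·35=106352 → min 92400.
Length 4: T₁..T₄: k=1: 0+10560+39·4·46=17736; k=2: 5304+51612+39·34·46=117912; k=3: 9636+0+39·33·46=68838 → min 17736 | T₂..T₅: k=2: 0+92400+4·34·35=97160; k=3: 4488+53130+4·33·35=62238; k=4: 10560+0+4·46·35=17000 → min 17000.
Length 5: T₁..T₅: k=1: 0+17000+39·4·35=22460; k=2: 5304+92400+39·34·35=144114; k=3: 9636+53130+39·33·35=107811; k=4: 17736+0+39·46·35=80526 → min 22460.
Optimal order: (T₁ (((T₂ T₃) T₄) T₅)) with cost 22460.

22460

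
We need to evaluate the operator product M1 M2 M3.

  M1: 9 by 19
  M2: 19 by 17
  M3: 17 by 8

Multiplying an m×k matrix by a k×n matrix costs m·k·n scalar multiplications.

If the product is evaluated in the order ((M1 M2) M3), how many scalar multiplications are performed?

4131

(M1 M2): 9×19 by 19×17 → 9×17, cost 9·19·17 = 2907
((M1 M2) M3): 9×17 by 17×8 → 9×8, cost 9·17·8 = 1224; cumulative 4131
Total: 4131 scalar multiplications.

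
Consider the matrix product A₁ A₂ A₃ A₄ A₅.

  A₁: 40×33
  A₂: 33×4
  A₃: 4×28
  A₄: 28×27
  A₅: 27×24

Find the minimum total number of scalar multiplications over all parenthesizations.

14736

Adjacent pairs: A₁A₂ = 40·33·4 = 5280; A₂A₃ = 33·4·28 = 3696; A₃A₄ = 4·28·27 = 3024; A₄A₅ = 28·27·24 = 18144.
Length 3: A₁..A₃: k=1: 0+3696+40·33·28=40656; k=2: 5280+0+40·4·28=9760 → min 9760 | A₂..A₄: k=2: 0+3024+33·4·27=6588; k=3: 3696+0+33·28·27=28644 → min 6588 | A₃..A₅: k=3: 0+18144+4·28·24=20832; k=4: 3024+0+4·27·24=5616 → min 5616.
Length 4: A₁..A₄: k=1: 0+6588+40·33·27=42228; k=2: 5280+3024+40·4·27=12624; k=3: 9760+0+40·28·27=40000 → min 12624 | A₂..A₅: k=2: 0+5616+33·4·24=8784; k=3: 3696+18144+33·28·24=44016; k=4: 6588+0+33·27·24=27972 → min 8784.
Length 5: A₁..A₅: k=1: 0+8784+40·33·24=40464; k=2: 5280+5616+40·4·24=14736; k=3: 9760+18144+40·28·24=54784; k=4: 12624+0+40·27·24=38544 → min 14736.
Optimal order: ((A₁ A₂) ((A₃ A₄) A₅)) with cost 14736.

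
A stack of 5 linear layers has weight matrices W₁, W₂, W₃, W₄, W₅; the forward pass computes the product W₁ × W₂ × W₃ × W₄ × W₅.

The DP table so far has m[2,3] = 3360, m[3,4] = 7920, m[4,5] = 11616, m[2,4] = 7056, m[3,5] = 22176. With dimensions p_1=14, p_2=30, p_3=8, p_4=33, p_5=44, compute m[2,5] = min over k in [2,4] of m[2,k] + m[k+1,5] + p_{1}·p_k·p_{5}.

m[2,5] = min over k∈[2,4] of m[2,k]+m[k+1,5]+p_{1}·p_k·p_{5}.
k=2: 0 + 22176 + 14·30·44 = 40656; k=3: 3360 + 11616 + 14·8·44 = 19904; k=4: 7056 + 0 + 14·33·44 = 27384.
Minimum: 19904 at k=3.

19904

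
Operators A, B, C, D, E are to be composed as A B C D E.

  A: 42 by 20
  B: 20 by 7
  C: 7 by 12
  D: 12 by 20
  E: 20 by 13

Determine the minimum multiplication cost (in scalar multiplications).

13202

Adjacent pairs: AB = 42·20·7 = 5880; BC = 20·7·12 = 1680; CD = 7·12·20 = 1680; DE = 12·20·13 = 3120.
Length 3: A..C: k=1: 0+1680+42·20·12=11760; k=2: 5880+0+42·7·12=9408 → min 9408 | B..D: k=2: 0+1680+20·7·20=4480; k=3: 1680+0+20·12·20=6480 → min 4480 | C..E: k=3: 0+3120+7·12·13=4212; k=4: 1680+0+7·20·13=3500 → min 3500.
Length 4: A..D: k=1: 0+4480+42·20·20=21280; k=2: 5880+1680+42·7·20=13440; k=3: 9408+0+42·12·20=19488 → min 13440 | B..E: k=2: 0+3500+20·7·13=5320; k=3: 1680+3120+20·12·13=7920; k=4: 4480+0+20·20·13=9680 → min 5320.
Length 5: A..E: k=1: 0+5320+42·20·13=16240; k=2: 5880+3500+42·7·13=13202; k=3: 9408+3120+42·12·13=19080; k=4: 13440+0+42·20·13=24360 → min 13202.
Optimal order: ((A B) ((C D) E)) with cost 13202.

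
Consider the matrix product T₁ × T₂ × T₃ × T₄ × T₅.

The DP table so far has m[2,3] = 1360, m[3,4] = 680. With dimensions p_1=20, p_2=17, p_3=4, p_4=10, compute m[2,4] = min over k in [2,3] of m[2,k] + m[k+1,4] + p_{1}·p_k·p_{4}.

2160

m[2,4] = min over k∈[2,3] of m[2,k]+m[k+1,4]+p_{1}·p_k·p_{4}.
k=2: 0 + 680 + 20·17·10 = 4080; k=3: 1360 + 0 + 20·4·10 = 2160.
Minimum: 2160 at k=3.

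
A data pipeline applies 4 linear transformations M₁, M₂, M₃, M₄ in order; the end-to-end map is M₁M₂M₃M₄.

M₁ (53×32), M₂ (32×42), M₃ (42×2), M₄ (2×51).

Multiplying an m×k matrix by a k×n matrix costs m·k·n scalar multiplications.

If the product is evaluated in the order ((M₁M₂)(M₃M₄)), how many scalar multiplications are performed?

(M₁M₂): 53×32 by 32×42 → 53×42, cost 53·32·42 = 71232
(M₃M₄): 42×2 by 2×51 → 42×51, cost 42·2·51 = 4284
((M₁M₂)(M₃M₄)): 53×42 by 42×51 → 53×51, cost 53·42·51 = 113526; cumulative 189042
Total: 189042 scalar multiplications.

189042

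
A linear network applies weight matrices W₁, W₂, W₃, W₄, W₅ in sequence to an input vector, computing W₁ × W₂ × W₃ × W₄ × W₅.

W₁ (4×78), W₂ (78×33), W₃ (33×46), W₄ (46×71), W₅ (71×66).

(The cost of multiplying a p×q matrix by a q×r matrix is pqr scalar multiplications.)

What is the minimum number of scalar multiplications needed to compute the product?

48176

Adjacent pairs: W₁W₂ = 4·78·33 = 10296; W₂W₃ = 78·33·46 = 118404; W₃W₄ = 33·46·71 = 107778; W₄W₅ = 46·71·66 = 215556.
Length 3: W₁..W₃: k=1: 0+118404+4·78·46=132756; k=2: 10296+0+4·33·46=16368 → min 16368 | W₂..W₄: k=2: 0+107778+78·33·71=290532; k=3: 118404+0+78·46·71=373152 → min 290532 | W₃..W₅: k=3: 0+215556+33·46·66=315744; k=4: 107778+0+33·71·66=262416 → min 262416.
Length 4: W₁..W₄: k=1: 0+290532+4·78·71=312684; k=2: 10296+107778+4·33·71=127446; k=3: 16368+0+4·46·71=29432 → min 29432 | W₂..W₅: k=2: 0+262416+78·33·66=432300; k=3: 118404+215556+78·46·66=570768; k=4: 290532+0+78·71·66=656040 → min 432300.
Length 5: W₁..W₅: k=1: 0+432300+4·78·66=452892; k=2: 10296+262416+4·33·66=281424; k=3: 16368+215556+4·46·66=244068; k=4: 29432+0+4·71·66=48176 → min 48176.
Optimal order: ((((W₁ × W₂) × W₃) × W₄) × W₅) with cost 48176.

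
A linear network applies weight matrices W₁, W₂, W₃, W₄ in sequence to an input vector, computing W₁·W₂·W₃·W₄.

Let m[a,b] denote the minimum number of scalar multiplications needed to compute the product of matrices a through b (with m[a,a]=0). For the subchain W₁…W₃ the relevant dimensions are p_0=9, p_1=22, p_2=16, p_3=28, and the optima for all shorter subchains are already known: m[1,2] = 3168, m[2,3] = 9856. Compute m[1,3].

m[1,3] = min over k∈[1,2] of m[1,k]+m[k+1,3]+p_{0}·p_k·p_{3}.
k=1: 0 + 9856 + 9·22·28 = 15400; k=2: 3168 + 0 + 9·16·28 = 7200.
Minimum: 7200 at k=2.

7200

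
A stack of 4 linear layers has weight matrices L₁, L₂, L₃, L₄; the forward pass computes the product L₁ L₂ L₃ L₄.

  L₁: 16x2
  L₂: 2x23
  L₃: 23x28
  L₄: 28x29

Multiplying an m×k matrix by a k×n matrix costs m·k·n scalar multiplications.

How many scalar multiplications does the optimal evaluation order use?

3840

Adjacent pairs: L₁L₂ = 16·2·23 = 736; L₂L₃ = 2·23·28 = 1288; L₃L₄ = 23·28·29 = 18676.
Length 3: L₁..L₃: k=1: 0+1288+16·2·28=2184; k=2: 736+0+16·23·28=11040 → min 2184 | L₂..L₄: k=2: 0+18676+2·23·29=20010; k=3: 1288+0+2·28·29=2912 → min 2912.
Length 4: L₁..L₄: k=1: 0+2912+16·2·29=3840; k=2: 736+18676+16·23·29=30084; k=3: 2184+0+16·28·29=15176 → min 3840.
Optimal order: (L₁ ((L₂ L₃) L₄)) with cost 3840.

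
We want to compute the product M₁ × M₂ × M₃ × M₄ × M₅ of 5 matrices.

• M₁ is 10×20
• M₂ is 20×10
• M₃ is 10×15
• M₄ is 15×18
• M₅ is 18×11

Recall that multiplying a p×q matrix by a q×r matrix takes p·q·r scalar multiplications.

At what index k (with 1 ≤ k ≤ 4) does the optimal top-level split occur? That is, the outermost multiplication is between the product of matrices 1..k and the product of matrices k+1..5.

Adjacent pairs: M₁M₂ = 10·20·10 = 2000; M₂M₃ = 20·10·15 = 3000; M₃M₄ = 10·15·18 = 2700; M₄M₅ = 15·18·11 = 2970.
Length 3: M₁..M₃: k=1: 0+3000+10·20·15=6000; k=2: 2000+0+10·10·15=3500 → min 3500 | M₂..M₄: k=2: 0+2700+20·10·18=6300; k=3: 3000+0+20·15·18=8400 → min 6300 | M₃..M₅: k=3: 0+2970+10·15·11=4620; k=4: 2700+0+10·18·11=4680 → min 4620.
Length 4: M₁..M₄: k=1: 0+6300+10·20·18=9900; k=2: 2000+2700+10·10·18=6500; k=3: 3500+0+10·15·18=6200 → min 6200 | M₂..M₅: k=2: 0+4620+20·10·11=6820; k=3: 3000+2970+20·15·11=9270; k=4: 6300+0+20·18·11=10260 → min 6820.
Top-level splits: k=1: (M₁..M₁)·(M₂..M₅) → 0+6820+10·20·11 = 9020; k=2: (M₁..M₂)·(M₃..M₅) → 2000+4620+10·10·11 = 7720; k=3: (M₁..M₃)·(M₄..M₅) → 3500+2970+10·15·11 = 8120; k=4: (M₁..M₄)·(M₅..M₅) → 6200+0+10·18·11 = 8180.
Best split is after M₂, i.e. k = 2.

2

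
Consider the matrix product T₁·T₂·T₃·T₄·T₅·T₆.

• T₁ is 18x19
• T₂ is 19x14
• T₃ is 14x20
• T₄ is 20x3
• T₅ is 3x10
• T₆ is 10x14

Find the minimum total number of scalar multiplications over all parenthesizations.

Adjacent pairs: T₁T₂ = 18·19·14 = 4788; T₂T₃ = 19·14·20 = 5320; T₃T₄ = 14·20·3 = 840; T₄T₅ = 20·3·10 = 600; T₅T₆ = 3·10·14 = 420.
Length 3: T₁..T₃: k=1: 0+5320+18·19·20=12160; k=2: 4788+0+18·14·20=9828 → min 9828 | T₂..T₄: k=2: 0+840+19·14·3=1638; k=3: 5320+0+19·20·3=6460 → min 1638 | T₃..T₅: k=3: 0+600+14·20·10=3400; k=4: 840+0+14·3·10=1260 → min 1260 | T₄..T₆: k=4: 0+420+20·3·14=1260; k=5: 600+0+20·10·14=3400 → min 1260.
Length 4: T₁..T₄: k=1: 0+1638+18·19·3=2664; k=2: 4788+840+18·14·3=6384; k=3: 9828+0+18·20·3=10908 → min 2664 | T₂..T₅: k=2: 0+1260+19·14·10=3920; k=3: 5320+600+19·20·10=9720; k=4: 1638+0+19·3·10=2208 → min 2208 | T₃..T₆: k=3: 0+1260+14·20·14=5180; k=4: 840+420+14·3·14=1848; k=5: 1260+0+14·10·14=3220 → min 1848.
Length 5: T₁..T₅: k=1: 0+2208+18·19·10=5628; k=2: 4788+1260+18·14·10=8568; k=3: 9828+600+18·20·10=14028; k=4: 2664+0+18·3·10=3204 → min 3204 | T₂..T₆: k=2: 0+1848+19·14·14=5572; k=3: 5320+1260+19·20·14=11900; k=4: 1638+420+19·3·14=2856; k=5: 2208+0+19·10·14=4868 → min 2856.
Length 6: T₁..T₆: k=1: 0+2856+18·19·14=7644; k=2: 4788+1848+18·14·14=10164; k=3: 9828+1260+18·20·14=16128; k=4: 2664+420+18·3·14=3840; k=5: 3204+0+18·10·14=5724 → min 3840.
Optimal order: ((T₁·(T₂·(T₃·T₄)))·(T₅·T₆)) with cost 3840.

3840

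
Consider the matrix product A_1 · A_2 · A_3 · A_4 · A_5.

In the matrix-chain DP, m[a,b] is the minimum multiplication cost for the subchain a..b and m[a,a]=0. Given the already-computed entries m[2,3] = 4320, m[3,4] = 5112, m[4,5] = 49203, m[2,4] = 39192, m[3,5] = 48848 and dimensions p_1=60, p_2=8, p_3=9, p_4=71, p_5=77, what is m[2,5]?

m[2,5] = min over k∈[2,4] of m[2,k]+m[k+1,5]+p_{1}·p_k·p_{5}.
k=2: 0 + 48848 + 60·8·77 = 85808; k=3: 4320 + 49203 + 60·9·77 = 95103; k=4: 39192 + 0 + 60·71·77 = 367212.
Minimum: 85808 at k=2.

85808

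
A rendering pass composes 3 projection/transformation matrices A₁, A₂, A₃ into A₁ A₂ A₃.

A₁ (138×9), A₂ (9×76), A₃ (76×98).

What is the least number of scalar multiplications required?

188748

Order (A₁ (A₂ A₃)): (A₂ A₃): 9×76 by 76×98 → 9×98, cost 9·76·98 = 67032; (A₁ (A₂ A₃)): 138×9 by 9×98 → 138×98, cost 138·9·98 = 121716; cumulative 188748. Total 188748.
Order ((A₁ A₂) A₃): (A₁ A₂): 138×9 by 9×76 → 138×76, cost 138·9·76 = 94392; ((A₁ A₂) A₃): 138×76 by 76×98 → 138×98, cost 138·76·98 = 1027824; cumulative 1122216. Total 1122216.
Minimum: 188748.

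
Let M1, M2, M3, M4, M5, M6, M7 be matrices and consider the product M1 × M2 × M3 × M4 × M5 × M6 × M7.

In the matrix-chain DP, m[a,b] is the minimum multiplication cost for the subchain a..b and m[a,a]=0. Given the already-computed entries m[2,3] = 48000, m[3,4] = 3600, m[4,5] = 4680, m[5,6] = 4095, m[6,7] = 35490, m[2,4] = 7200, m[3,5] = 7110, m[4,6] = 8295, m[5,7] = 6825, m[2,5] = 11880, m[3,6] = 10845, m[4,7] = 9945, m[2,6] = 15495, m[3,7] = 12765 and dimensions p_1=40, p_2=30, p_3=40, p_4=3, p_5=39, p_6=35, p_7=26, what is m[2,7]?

17145

m[2,7] = min over k∈[2,6] of m[2,k]+m[k+1,7]+p_{1}·p_k·p_{7}.
k=2: 0 + 12765 + 40·30·26 = 43965; k=3: 48000 + 9945 + 40·40·26 = 99545; k=4: 7200 + 6825 + 40·3·26 = 17145; k=5: 11880 + 35490 + 40·39·26 = 87930; k=6: 15495 + 0 + 40·35·26 = 51895.
Minimum: 17145 at k=4.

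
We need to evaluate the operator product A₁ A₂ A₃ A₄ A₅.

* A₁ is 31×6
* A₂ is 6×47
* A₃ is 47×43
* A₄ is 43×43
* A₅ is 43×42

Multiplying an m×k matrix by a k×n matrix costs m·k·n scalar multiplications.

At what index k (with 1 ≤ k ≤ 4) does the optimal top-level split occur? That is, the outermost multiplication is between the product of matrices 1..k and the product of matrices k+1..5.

Adjacent pairs: A₁A₂ = 31·6·47 = 8742; A₂A₃ = 6·47·43 = 12126; A₃A₄ = 47·43·43 = 86903; A₄A₅ = 43·43·42 = 77658.
Length 3: A₁..A₃: k=1: 0+12126+31·6·43=20124; k=2: 8742+0+31·47·43=71393 → min 20124 | A₂..A₄: k=2: 0+86903+6·47·43=99029; k=3: 12126+0+6·43·43=23220 → min 23220 | A₃..A₅: k=3: 0+77658+47·43·42=162540; k=4: 86903+0+47·43·42=171785 → min 162540.
Length 4: A₁..A₄: k=1: 0+23220+31·6·43=31218; k=2: 8742+86903+31·47·43=158296; k=3: 20124+0+31·43·43=77443 → min 31218 | A₂..A₅: k=2: 0+162540+6·47·42=174384; k=3: 12126+77658+6·43·42=100620; k=4: 23220+0+6·43·42=34056 → min 34056.
Top-level splits: k=1: (A₁..A₁)·(A₂..A₅) → 0+34056+31·6·42 = 41868; k=2: (A₁..A₂)·(A₃..A₅) → 8742+162540+31·47·42 = 232476; k=3: (A₁..A₃)·(A₄..A₅) → 20124+77658+31·43·42 = 153768; k=4: (A₁..A₄)·(A₅..A₅) → 31218+0+31·43·42 = 87204.
Best split is after A₁, i.e. k = 1.

1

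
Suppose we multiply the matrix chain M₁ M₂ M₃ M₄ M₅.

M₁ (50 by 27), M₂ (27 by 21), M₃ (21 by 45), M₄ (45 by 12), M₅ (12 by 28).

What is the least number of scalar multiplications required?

51144

Adjacent pairs: M₁M₂ = 50·27·21 = 28350; M₂M₃ = 27·21·45 = 25515; M₃M₄ = 21·45·12 = 11340; M₄M₅ = 45·12·28 = 15120.
Length 3: M₁..M₃: k=1: 0+25515+50·27·45=86265; k=2: 28350+0+50·21·45=75600 → min 75600 | M₂..M₄: k=2: 0+11340+27·21·12=18144; k=3: 25515+0+27·45·12=40095 → min 18144 | M₃..M₅: k=3: 0+15120+21·45·28=41580; k=4: 11340+0+21·12·28=18396 → min 18396.
Length 4: M₁..M₄: k=1: 0+18144+50·27·12=34344; k=2: 28350+11340+50·21·12=52290; k=3: 75600+0+50·45·12=102600 → min 34344 | M₂..M₅: k=2: 0+18396+27·21·28=34272; k=3: 25515+15120+27·45·28=74655; k=4: 18144+0+27·12·28=27216 → min 27216.
Length 5: M₁..M₅: k=1: 0+27216+50·27·28=65016; k=2: 28350+18396+50·21·28=76146; k=3: 75600+15120+50·45·28=153720; k=4: 34344+0+50·12·28=51144 → min 51144.
Optimal order: ((M₁ (M₂ (M₃ M₄))) M₅) with cost 51144.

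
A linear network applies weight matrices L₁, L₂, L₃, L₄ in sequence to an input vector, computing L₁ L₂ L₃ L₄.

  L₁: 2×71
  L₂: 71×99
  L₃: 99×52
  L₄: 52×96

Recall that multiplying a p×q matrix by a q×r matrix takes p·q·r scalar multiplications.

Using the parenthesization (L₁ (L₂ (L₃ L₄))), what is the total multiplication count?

(L₃ L₄): 99×52 by 52×96 → 99×96, cost 99·52·96 = 494208
(L₂ (L₃ L₄)): 71×99 by 99×96 → 71×96, cost 71·99·96 = 674784; cumulative 1168992
(L₁ (L₂ (L₃ L₄))): 2×71 by 71×96 → 2×96, cost 2·71·96 = 13632; cumulative 1182624
Total: 1182624 scalar multiplications.

1182624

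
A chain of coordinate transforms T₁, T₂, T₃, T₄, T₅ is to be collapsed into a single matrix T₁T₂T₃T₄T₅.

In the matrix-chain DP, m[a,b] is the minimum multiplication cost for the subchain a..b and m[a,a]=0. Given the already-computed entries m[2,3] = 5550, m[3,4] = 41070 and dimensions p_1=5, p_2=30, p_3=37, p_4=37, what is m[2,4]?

12395

m[2,4] = min over k∈[2,3] of m[2,k]+m[k+1,4]+p_{1}·p_k·p_{4}.
k=2: 0 + 41070 + 5·30·37 = 46620; k=3: 5550 + 0 + 5·37·37 = 12395.
Minimum: 12395 at k=3.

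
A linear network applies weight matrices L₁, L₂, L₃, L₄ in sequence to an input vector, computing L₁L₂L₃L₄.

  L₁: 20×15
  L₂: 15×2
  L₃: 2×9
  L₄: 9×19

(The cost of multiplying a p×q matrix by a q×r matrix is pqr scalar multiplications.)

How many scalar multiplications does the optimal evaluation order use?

1702

Adjacent pairs: L₁L₂ = 20·15·2 = 600; L₂L₃ = 15·2·9 = 270; L₃L₄ = 2·9·19 = 342.
Length 3: L₁..L₃: k=1: 0+270+20·15·9=2970; k=2: 600+0+20·2·9=960 → min 960 | L₂..L₄: k=2: 0+342+15·2·19=912; k=3: 270+0+15·9·19=2835 → min 912.
Length 4: L₁..L₄: k=1: 0+912+20·15·19=6612; k=2: 600+342+20·2·19=1702; k=3: 960+0+20·9·19=4380 → min 1702.
Optimal order: ((L₁L₂)(L₃L₄)) with cost 1702.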